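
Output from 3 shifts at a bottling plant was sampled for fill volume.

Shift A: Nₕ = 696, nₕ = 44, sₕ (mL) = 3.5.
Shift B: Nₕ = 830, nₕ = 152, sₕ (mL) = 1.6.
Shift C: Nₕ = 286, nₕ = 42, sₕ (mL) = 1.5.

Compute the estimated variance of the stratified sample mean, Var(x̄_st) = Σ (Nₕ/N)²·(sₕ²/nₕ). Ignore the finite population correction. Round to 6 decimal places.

0.045944

N = 1812; Wₕ = Nₕ/N.
shift A: (696/1812)²·3.5²/44 = 0.041075750
shift B: (830/1812)²·1.6²/152 = 0.003533753
shift C: (286/1812)²·1.5²/42 = 0.001334593
Sum = 0.045944096 → 0.045944.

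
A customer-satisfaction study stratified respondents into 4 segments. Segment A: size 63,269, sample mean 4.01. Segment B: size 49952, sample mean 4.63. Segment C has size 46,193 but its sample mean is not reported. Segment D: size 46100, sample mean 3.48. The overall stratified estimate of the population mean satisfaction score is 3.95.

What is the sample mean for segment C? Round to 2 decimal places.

3.60

N = 63269 + 49952 + 46193 + 46100 = 205514.
Overall total = μ·N = 3.95·205514 = 811780.3.
Subtract the known strata: 63269·4.01 + 49952·4.63 + 46100·3.48 = 645414.45.
Remaining total for segment C: 811780.3 − 645414.45 = 166365.85.
Divide by its size: 166365.85 / 46193 = 3.6015... → 3.60.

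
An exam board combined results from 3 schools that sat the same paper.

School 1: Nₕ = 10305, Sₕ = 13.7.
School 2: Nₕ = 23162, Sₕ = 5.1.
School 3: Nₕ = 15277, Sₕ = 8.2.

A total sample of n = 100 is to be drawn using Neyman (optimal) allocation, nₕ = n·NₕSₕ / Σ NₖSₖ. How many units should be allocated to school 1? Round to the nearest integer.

Σ NₕSₕ = 10305·13.7 + 23162·5.1 + 15277·8.2 = 384576.1.
Share for 1: 141178.5/384576.1 = 0.36710.
n_1 = 100 × 0.36710 = 36.710... → 37.

37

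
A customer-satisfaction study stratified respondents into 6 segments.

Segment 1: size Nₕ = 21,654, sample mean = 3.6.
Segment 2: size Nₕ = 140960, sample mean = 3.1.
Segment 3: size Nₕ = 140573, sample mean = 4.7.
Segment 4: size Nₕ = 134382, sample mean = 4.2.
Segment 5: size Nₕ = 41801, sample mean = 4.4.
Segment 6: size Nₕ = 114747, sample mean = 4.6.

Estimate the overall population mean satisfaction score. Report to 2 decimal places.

N = 21654 + 140960 + 140573 + 134382 + 41801 + 114747 = 594117.
Overall mean = Σ (Nₕ/N)·x̄ₕ — weight by population share, not a simple average.
Σ Nₕx̄ₕ = 21654·3.6 + 140960·3.1 + 140573·4.7 + 134382·4.2 + 41801·4.4 + 114747·4.6 = 77954.4 + 436976 + 660693.1 + 564404.4 + 183924.4 + 527836.2 = 2451788.5.
Divide by N: 2451788.5 / 594117 = 4.1268... → 4.13.

4.13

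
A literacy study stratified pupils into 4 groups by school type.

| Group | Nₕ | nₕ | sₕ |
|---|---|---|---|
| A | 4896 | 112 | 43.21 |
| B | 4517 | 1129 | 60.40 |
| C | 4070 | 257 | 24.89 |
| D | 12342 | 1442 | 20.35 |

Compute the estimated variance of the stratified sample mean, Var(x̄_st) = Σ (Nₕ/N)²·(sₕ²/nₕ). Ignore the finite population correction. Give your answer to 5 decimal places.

N = 25825; Wₕ = Nₕ/N.
group A: (4896/25825)²·43.21²/112 = 0.59917360
group B: (4517/25825)²·60.40²/1129 = 0.09885519
group C: (4070/25825)²·24.89²/257 = 0.05987215
group D: (12342/25825)²·20.35²/1442 = 0.06559247
Sum = 0.82349340 → 0.82349.

0.82349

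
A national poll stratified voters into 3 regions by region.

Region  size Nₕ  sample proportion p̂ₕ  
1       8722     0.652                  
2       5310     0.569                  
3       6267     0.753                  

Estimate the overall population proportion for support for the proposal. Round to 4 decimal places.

0.6615

N = 8722 + 5310 + 6267 = 20299.
Overall proportion = Σ (Nₕ/N)·p̂ₕ.
Σ Nₕp̂ₕ = 5686.744 + 3021.39 + 4719.051 = 13427.185.
13427.185 / 20299 = 0.661470... → 0.6615.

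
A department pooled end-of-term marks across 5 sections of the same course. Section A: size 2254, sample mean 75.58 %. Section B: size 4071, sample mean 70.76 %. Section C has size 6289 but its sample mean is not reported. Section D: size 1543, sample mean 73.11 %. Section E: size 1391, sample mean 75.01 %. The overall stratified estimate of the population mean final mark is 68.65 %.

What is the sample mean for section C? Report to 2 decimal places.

62.30

Σ Nₕx̄ₕ = N·μ, so 6289·x̄_C = 15548·68.65 − (2254·75.58 + 4071·70.76 + 1543·73.11 + 1391·75.01).
= 1067370.2 − 675568.92 = 391801.28.
x̄_C = 391801.28 / 6289 = 62.2995... → 62.30.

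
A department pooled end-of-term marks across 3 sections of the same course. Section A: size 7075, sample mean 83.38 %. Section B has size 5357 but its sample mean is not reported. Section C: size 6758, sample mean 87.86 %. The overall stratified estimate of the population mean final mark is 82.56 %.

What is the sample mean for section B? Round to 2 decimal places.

74.79

Σ Nₕx̄ₕ = N·μ, so 5357·x̄_B = 19190·82.56 − (7075·83.38 + 6758·87.86).
= 1584326.4 − 1183671.38 = 400655.02.
x̄_B = 400655.02 / 5357 = 74.7909... → 74.79.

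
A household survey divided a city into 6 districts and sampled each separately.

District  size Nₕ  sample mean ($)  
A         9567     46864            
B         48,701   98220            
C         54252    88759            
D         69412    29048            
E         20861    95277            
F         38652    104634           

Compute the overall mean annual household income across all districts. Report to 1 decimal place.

N = 241445; weights Wₕ = Nₕ/N = (0.0396, 0.2017, 0.2247, 0.2875, 0.0864, 0.1601).
x̄_st = Σ Wₕ·x̄ₕ = 0.0396·46864 + 0.2017·98220 + 0.2247·88759 + 0.2875·29048 + 0.0864·95277 + 0.1601·104634 ≈ 74945.764...
→ 74945.8.

74945.8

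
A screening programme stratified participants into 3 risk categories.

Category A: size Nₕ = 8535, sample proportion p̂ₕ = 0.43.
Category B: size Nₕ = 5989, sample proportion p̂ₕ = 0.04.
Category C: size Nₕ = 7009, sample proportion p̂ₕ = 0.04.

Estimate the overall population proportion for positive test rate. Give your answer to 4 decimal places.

0.1946

Wₕ = Nₕ/N with N = 21533: 0.3964, 0.2781, 0.3255.
p̂_st = 0.3964·0.43 + 0.2781·0.04 + 0.3255·0.04 ≈ 0.194584... → 0.1946.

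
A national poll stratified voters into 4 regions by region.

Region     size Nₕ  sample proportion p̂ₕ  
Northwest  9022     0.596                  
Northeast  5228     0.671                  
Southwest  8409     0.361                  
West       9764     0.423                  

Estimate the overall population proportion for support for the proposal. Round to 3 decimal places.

Wₕ = Nₕ/N with N = 32423: 0.2783, 0.1612, 0.2594, 0.3011.
p̂_st = 0.2783·0.596 + 0.1612·0.671 + 0.2594·0.361 + 0.3011·0.423 ≈ 0.49505... → 0.495.

0.495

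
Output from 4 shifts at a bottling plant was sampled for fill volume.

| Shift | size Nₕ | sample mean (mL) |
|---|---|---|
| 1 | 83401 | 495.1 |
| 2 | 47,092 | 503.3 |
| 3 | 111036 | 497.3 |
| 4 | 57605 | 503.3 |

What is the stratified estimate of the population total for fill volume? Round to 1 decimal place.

149204038.0

Population total = Σ Nₕ·x̄ₕ (each stratum's size times its mean).
83401·495.1 + 47092·503.3 + 111036·497.3 + 57605·503.3 = 41291835.1 + 23701403.6 + 55218202.8 + 28992596.5 = 149204038.0.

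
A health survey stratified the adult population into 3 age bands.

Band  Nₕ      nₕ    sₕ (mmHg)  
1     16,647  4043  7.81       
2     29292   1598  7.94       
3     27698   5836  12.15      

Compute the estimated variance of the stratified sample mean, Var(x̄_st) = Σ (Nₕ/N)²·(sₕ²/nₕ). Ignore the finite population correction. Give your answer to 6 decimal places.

0.010593

N = 73637; Wₕ = Nₕ/N.
band 1: (16647/73637)²·7.81²/4043 = 0.000771042
band 2: (29292/73637)²·7.94²/1598 = 0.006242666
band 3: (27698/73637)²·12.15²/5836 = 0.003578837
Sum = 0.010592545 → 0.010593.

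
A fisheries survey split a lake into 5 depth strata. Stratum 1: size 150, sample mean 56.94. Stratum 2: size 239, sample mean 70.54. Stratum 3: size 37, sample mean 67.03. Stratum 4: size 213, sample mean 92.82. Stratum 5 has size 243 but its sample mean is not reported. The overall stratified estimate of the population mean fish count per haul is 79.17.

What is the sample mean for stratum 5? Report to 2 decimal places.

91.26

Σ Nₕx̄ₕ = N·μ, so 243·x̄_5 = 882·79.17 − (150·56.94 + 239·70.54 + 37·67.03 + 213·92.82).
= 69827.94 − 47650.83 = 22177.11.
x̄_5 = 22177.11 / 243 = 91.2638... → 91.26.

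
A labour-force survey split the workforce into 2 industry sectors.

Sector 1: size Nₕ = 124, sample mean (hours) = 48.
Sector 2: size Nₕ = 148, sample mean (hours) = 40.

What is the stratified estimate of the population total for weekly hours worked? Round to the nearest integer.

11872

Estimate total by summing Nₕ·x̄ₕ over strata.
124·48 + 148·40 = 5952 + 5920 = 11872.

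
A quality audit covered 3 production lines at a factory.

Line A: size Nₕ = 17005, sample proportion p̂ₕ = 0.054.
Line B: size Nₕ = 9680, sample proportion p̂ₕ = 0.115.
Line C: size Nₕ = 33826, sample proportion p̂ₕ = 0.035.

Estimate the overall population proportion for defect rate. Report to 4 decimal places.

Wₕ = Nₕ/N with N = 60511: 0.2810, 0.1600, 0.5590.
p̂_st = 0.2810·0.054 + 0.1600·0.115 + 0.5590·0.035 ≈ 0.053137... → 0.0531.

0.0531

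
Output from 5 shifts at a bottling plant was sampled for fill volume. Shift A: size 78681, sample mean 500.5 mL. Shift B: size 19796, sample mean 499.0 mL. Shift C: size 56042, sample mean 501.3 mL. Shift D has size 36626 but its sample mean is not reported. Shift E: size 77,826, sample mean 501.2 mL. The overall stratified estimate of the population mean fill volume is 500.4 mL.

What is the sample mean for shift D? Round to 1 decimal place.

Σ Nₕx̄ₕ = N·μ, so 36626·x̄_D = 268971·500.4 − (78681·500.5 + 19796·499.0 + 56042·501.3 + 77826·501.2).
= 134593088.4 − 116358290.3 = 18234798.1.
x̄_D = 18234798.1 / 36626 = 497.865... → 497.9.

497.9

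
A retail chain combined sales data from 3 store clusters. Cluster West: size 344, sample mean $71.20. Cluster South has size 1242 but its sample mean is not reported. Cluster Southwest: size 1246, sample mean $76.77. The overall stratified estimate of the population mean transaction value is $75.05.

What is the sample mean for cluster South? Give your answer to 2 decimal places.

Σ Nₕx̄ₕ = N·μ, so 1242·x̄_South = 2832·75.05 − (344·71.20 + 1246·76.77).
= 212541.6 − 120148.22 = 92393.38.
x̄_South = 92393.38 / 1242 = 74.3908... → 74.39.

74.39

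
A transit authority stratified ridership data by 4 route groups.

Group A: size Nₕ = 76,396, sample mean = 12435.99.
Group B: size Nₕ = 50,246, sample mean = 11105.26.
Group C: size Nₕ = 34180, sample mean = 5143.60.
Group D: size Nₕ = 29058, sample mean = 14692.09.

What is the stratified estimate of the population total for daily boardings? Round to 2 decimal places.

2110785785.22

A: 76396·12435.99 = 950059892.04
B: 50246·11105.26 = 557994893.96
C: 34180·5143.60 = 175808248
D: 29058·14692.09 = 426922751.22
τ̂ = Σ Nₕx̄ₕ = 2110785785.22.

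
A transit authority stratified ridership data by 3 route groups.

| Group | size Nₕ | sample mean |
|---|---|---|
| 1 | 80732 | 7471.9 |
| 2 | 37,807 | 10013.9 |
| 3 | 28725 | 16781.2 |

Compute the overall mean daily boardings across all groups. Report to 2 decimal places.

x̄_st = (Σ Nₕx̄ₕ) / (Σ Nₕ) = (80732·7471.9 + 37807·10013.9 + 28725·16781.2) / 147264
= 1463856918.1 / 147264 = 9940.3583... → 9940.36.

9940.36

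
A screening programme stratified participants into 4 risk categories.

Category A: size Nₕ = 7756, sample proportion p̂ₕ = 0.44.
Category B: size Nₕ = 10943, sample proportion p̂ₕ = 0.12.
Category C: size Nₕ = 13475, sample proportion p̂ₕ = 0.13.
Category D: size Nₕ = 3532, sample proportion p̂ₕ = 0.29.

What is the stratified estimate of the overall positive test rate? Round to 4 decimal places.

0.2101

Wₕ = Nₕ/N with N = 35706: 0.2172, 0.3065, 0.3774, 0.0989.
p̂_st = 0.2172·0.44 + 0.3065·0.12 + 0.3774·0.13 + 0.0989·0.29 ≈ 0.210100... → 0.2101.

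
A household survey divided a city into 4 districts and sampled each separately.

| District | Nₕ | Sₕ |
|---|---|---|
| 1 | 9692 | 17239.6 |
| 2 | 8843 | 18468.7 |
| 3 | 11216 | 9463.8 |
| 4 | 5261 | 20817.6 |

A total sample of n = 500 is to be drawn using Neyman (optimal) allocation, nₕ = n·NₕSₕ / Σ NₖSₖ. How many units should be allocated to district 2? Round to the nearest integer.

1: NₕSₕ = 9692·17239.6 = 167086203.2
2: NₕSₕ = 8843·18468.7 = 163318714.1
3: NₕSₕ = 11216·9463.8 = 106145980.8
4: NₕSₕ = 5261·20817.6 = 109521393.6
Σ NₕSₕ = 546072291.7.
n_2 = 500·163318714.1/546072291.7 = 149.539... → 150.

150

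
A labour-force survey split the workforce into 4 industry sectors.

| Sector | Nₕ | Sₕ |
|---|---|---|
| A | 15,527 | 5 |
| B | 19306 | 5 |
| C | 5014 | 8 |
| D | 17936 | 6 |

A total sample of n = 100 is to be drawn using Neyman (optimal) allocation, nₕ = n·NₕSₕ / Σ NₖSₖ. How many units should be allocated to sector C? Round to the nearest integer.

A: NₕSₕ = 15527·5 = 77635
B: NₕSₕ = 19306·5 = 96530
C: NₕSₕ = 5014·8 = 40112
D: NₕSₕ = 17936·6 = 107616
Σ NₕSₕ = 321893.
n_C = 100·40112/321893 = 12.461... → 12.

12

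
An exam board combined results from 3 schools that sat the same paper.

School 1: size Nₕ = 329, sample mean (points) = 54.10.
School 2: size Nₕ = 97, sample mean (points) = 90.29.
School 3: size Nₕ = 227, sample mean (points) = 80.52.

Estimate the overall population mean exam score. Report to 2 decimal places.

N = 653; weights Wₕ = Nₕ/N = (0.5038, 0.1485, 0.3476).
x̄_st = Σ Wₕ·x̄ₕ = 0.5038·54.10 + 0.1485·90.29 + 0.3476·80.52 ≈ 68.6601...
→ 68.66.

68.66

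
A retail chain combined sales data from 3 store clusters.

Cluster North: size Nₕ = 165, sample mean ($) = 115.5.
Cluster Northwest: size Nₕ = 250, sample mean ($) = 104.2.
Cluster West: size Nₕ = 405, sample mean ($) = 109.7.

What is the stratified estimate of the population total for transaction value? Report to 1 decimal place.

89536.0

Population total = Σ Nₕ·x̄ₕ (each stratum's size times its mean).
165·115.5 + 250·104.2 + 405·109.7 = 19057.5 + 26050 + 44428.5 = 89536.0.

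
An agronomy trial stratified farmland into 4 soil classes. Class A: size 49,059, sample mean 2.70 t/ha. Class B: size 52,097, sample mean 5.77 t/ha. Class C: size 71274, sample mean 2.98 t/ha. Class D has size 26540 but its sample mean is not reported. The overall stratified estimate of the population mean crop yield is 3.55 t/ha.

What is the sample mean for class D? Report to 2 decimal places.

N = 49059 + 52097 + 71274 + 26540 = 198970.
Overall total = μ·N = 3.55·198970 = 706343.5.
Subtract the known strata: 49059·2.70 + 52097·5.77 + 71274·2.98 = 645455.51.
Remaining total for class D: 706343.5 − 645455.51 = 60887.99.
Divide by its size: 60887.99 / 26540 = 2.2942... → 2.29.

2.29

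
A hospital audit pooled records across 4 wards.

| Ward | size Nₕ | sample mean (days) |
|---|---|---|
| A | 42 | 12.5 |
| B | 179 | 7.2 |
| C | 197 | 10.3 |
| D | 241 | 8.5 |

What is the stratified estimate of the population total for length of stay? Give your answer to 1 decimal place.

A: 42·12.5 = 525
B: 179·7.2 = 1288.8
C: 197·10.3 = 2029.1
D: 241·8.5 = 2048.5
τ̂ = Σ Nₕx̄ₕ = 5891.4.

5891.4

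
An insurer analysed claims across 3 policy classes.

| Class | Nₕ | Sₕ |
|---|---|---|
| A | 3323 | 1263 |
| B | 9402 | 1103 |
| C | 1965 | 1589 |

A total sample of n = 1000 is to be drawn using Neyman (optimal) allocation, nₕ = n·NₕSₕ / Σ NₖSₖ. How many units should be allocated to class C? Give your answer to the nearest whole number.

177

Σ NₕSₕ = 3323·1263 + 9402·1103 + 1965·1589 = 17689740.
Share for C: 3122385/17689740 = 0.17651.
n_C = 1000 × 0.17651 = 176.508... → 177.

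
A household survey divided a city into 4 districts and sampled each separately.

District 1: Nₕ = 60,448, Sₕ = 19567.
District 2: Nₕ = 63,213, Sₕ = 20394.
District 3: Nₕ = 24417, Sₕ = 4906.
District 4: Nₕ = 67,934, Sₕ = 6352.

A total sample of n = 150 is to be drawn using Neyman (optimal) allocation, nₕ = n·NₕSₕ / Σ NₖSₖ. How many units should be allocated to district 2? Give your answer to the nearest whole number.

64

1: NₕSₕ = 60448·19567 = 1182786016
2: NₕSₕ = 63213·20394 = 1289165922
3: NₕSₕ = 24417·4906 = 119789802
4: NₕSₕ = 67934·6352 = 431516768
Σ NₕSₕ = 3023258508.
n_2 = 150·1289165922/3023258508 = 63.962... → 64.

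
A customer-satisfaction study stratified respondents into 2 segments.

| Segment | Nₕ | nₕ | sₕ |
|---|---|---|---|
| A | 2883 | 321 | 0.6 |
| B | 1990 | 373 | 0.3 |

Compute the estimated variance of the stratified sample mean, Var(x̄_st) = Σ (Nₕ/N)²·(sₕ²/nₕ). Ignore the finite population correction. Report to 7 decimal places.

N = 4873; Wₕ = Nₕ/N.
segment A: (2883/4873)²·0.6²/321 = 0.0003925490
segment B: (1990/4873)²·0.3²/373 = 0.0000402390
Sum = 0.0004327880 → 0.0004328.

0.0004328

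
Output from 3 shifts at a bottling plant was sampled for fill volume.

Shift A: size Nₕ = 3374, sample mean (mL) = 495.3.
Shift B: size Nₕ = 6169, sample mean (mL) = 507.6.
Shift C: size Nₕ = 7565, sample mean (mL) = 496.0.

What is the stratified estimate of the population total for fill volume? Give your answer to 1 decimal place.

A: 3374·495.3 = 1671142.2
B: 6169·507.6 = 3131384.4
C: 7565·496.0 = 3752240
τ̂ = Σ Nₕx̄ₕ = 8554766.6.

8554766.6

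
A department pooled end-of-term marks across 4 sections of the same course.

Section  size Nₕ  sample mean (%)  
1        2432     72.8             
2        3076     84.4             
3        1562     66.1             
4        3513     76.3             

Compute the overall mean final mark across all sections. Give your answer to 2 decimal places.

x̄_st = (Σ Nₕx̄ₕ) / (Σ Nₕ) = (2432·72.8 + 3076·84.4 + 1562·66.1 + 3513·76.3) / 10583
= 807954.1 / 10583 = 76.3445... → 76.34.

76.34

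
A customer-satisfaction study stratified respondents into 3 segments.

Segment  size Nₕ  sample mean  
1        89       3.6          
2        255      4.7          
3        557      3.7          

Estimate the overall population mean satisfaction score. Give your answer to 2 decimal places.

N = 901; weights Wₕ = Nₕ/N = (0.0988, 0.2830, 0.6182).
x̄_st = Σ Wₕ·x̄ₕ = 0.0988·3.6 + 0.2830·4.7 + 0.6182·3.7 ≈ 3.9731...
→ 3.97.

3.97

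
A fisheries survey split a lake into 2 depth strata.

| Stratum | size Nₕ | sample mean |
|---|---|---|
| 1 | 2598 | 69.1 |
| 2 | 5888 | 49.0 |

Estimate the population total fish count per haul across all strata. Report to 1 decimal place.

468033.8

Estimate total by summing Nₕ·x̄ₕ over strata.
2598·69.1 + 5888·49.0 = 179521.8 + 288512 = 468033.8.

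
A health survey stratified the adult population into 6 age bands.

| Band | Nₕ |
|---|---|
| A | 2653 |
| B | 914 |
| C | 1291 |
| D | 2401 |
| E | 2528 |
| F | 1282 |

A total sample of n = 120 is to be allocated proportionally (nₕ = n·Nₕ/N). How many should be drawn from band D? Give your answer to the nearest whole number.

N = 2653 + 914 + 1291 + 2401 + 2528 + 1282 = 11069.
n_D = 120·2401/11069 = 26.029... → 26.

26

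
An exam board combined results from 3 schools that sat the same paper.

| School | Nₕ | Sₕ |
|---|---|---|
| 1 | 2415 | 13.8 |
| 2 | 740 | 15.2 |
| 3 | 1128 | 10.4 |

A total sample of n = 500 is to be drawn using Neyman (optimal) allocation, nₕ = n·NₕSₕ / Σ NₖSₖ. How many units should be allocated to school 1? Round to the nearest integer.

296

Σ NₕSₕ = 2415·13.8 + 740·15.2 + 1128·10.4 = 56306.2.
Share for 1: 33327/56306.2 = 0.59189.
n_1 = 500 × 0.59189 = 295.944... → 296.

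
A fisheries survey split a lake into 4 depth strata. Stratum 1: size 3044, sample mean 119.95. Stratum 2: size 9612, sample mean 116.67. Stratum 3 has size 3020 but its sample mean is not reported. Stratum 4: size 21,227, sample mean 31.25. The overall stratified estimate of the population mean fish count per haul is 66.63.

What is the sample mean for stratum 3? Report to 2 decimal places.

Σ Nₕx̄ₕ = N·μ, so 3020·x̄_3 = 36903·66.63 − (3044·119.95 + 9612·116.67 + 21227·31.25).
= 2458846.89 − 2149903.59 = 308943.3.
x̄_3 = 308943.3 / 3020 = 102.2991... → 102.30.

102.30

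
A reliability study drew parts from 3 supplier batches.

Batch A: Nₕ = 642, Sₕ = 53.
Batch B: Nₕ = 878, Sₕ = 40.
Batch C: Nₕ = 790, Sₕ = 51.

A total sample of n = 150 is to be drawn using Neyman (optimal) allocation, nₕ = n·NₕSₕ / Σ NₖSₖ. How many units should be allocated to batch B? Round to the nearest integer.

48

Σ NₕSₕ = 642·53 + 878·40 + 790·51 = 109436.
Share for B: 35120/109436 = 0.32092.
n_B = 150 × 0.32092 = 48.138... → 48.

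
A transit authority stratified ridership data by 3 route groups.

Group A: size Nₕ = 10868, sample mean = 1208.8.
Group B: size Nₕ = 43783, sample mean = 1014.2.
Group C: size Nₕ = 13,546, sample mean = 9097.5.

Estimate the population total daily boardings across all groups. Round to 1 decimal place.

Population total = Σ Nₕ·x̄ₕ (each stratum's size times its mean).
10868·1208.8 + 43783·1014.2 + 13546·9097.5 = 13137238.4 + 44404718.6 + 123234735 = 180776692.0.

180776692.0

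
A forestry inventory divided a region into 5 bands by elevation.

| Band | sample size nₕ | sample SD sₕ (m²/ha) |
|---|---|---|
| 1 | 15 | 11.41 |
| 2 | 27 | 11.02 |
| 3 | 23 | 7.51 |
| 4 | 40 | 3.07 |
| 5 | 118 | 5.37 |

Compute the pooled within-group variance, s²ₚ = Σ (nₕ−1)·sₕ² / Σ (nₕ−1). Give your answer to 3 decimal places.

Degrees of freedom: 14 + 26 + 22 + 39 + 117 = 218.
Σ(nₕ−1)sₕ² = 14·130.1881 + 26·121.4404 + 22·56.4001 + 39·9.4249 + 117·28.8369 = 9962.3744.
s²ₚ = 9962.3744 / 218 = 45.69897... → 45.699.

45.699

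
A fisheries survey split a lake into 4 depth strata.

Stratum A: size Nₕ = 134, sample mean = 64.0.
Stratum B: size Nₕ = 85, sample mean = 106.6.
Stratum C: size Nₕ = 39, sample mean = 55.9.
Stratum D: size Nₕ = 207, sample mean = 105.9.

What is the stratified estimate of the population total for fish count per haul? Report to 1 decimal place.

41738.4

Estimate total by summing Nₕ·x̄ₕ over strata.
134·64.0 + 85·106.6 + 39·55.9 + 207·105.9 = 8576 + 9061 + 2180.1 + 21921.3 = 41738.4.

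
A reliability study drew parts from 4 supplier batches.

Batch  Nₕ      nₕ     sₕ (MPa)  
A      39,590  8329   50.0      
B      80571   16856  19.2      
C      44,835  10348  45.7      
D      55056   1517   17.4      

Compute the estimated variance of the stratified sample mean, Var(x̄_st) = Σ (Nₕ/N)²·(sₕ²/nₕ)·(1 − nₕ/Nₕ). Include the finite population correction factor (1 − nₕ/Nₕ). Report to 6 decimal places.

0.028584

N = 220052. Term for each stratum: Wₕ²sₕ²/nₕ·(1−nₕ/Nₕ).
Var(x̄_st) = 0.007671581 + 0.002318557 + 0.006444629 + 0.012148906 = 0.028583673 → 0.028584.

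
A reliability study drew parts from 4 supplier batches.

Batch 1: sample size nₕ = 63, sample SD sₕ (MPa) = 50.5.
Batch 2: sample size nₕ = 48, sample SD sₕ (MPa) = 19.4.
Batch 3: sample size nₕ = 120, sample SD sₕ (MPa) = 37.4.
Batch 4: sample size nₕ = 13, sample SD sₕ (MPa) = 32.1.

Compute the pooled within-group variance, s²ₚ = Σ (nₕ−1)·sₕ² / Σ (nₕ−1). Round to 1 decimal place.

Degrees of freedom: 62 + 47 + 119 + 12 = 240.
Σ(nₕ−1)sₕ² = 62·2550.25 + 47·376.36 + 119·1398.76 + 12·1030.41 = 354621.78.
s²ₚ = 354621.78 / 240 = 1477.591... → 1477.6.

1477.6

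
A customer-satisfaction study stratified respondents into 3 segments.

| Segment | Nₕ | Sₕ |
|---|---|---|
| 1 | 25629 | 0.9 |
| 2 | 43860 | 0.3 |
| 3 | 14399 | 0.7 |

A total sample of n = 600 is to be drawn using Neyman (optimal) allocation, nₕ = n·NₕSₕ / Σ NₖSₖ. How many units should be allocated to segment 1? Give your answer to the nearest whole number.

299

1: NₕSₕ = 25629·0.9 = 23066.1
2: NₕSₕ = 43860·0.3 = 13158
3: NₕSₕ = 14399·0.7 = 10079.3
Σ NₕSₕ = 46303.4.
n_1 = 600·23066.1/46303.4 = 298.891... → 299.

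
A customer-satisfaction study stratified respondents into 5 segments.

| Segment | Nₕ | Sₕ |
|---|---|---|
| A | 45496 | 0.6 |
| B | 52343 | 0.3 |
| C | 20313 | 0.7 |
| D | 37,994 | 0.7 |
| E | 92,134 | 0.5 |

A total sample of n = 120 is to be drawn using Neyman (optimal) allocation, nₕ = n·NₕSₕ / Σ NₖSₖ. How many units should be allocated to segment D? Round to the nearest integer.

25

Σ NₕSₕ = 45496·0.6 + 52343·0.3 + 20313·0.7 + 37994·0.7 + 92134·0.5 = 129882.4.
Share for D: 26595.8/129882.4 = 0.20477.
n_D = 120 × 0.20477 = 24.572... → 25.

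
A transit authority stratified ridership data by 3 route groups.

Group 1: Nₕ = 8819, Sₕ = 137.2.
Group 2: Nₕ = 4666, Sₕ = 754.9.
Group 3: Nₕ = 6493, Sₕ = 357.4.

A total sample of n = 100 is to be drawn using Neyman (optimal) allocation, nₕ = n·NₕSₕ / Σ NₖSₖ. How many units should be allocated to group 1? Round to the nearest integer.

17

1: NₕSₕ = 8819·137.2 = 1209966.8
2: NₕSₕ = 4666·754.9 = 3522363.4
3: NₕSₕ = 6493·357.4 = 2320598.2
Σ NₕSₕ = 7052928.4.
n_1 = 100·1209966.8/7052928.4 = 17.156... → 17.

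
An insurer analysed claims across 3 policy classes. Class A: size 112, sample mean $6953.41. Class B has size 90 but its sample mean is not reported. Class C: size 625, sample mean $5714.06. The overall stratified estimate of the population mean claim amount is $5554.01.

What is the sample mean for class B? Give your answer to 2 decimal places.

2701.08

N = 112 + 90 + 625 = 827.
Overall total = μ·N = 5554.01·827 = 4593166.27.
Subtract the known strata: 112·6953.41 + 625·5714.06 = 4350069.42.
Remaining total for class B: 4593166.27 − 4350069.42 = 243096.85.
Divide by its size: 243096.85 / 90 = 2701.0761... → 2701.08.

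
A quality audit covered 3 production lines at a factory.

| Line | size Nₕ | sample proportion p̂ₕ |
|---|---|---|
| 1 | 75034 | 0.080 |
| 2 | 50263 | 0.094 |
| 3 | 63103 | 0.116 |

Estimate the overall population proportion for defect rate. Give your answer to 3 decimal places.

Wₕ = Nₕ/N with N = 188400: 0.3983, 0.2668, 0.3349.
p̂_st = 0.3983·0.080 + 0.2668·0.094 + 0.3349·0.116 ≈ 0.09579... → 0.096.

0.096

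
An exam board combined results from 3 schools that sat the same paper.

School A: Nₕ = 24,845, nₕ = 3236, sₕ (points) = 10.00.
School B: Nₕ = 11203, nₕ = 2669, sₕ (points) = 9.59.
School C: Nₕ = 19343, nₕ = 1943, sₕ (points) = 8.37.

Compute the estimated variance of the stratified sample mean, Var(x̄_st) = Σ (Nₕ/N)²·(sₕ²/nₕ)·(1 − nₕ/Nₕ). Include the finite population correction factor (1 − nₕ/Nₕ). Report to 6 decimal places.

0.010436

N = 55391. Term for each stratum: Wₕ²sₕ²/nₕ·(1−nₕ/Nₕ).
Var(x̄_st) = 0.005407378 + 0.001073735 + 0.003955239 = 0.010436353 → 0.010436.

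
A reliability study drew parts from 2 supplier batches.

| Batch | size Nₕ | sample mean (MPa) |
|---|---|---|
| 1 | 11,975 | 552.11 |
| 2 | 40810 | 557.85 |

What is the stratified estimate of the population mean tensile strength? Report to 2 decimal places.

556.55

x̄_st = (Σ Nₕx̄ₕ) / (Σ Nₕ) = (11975·552.11 + 40810·557.85) / 52785
= 29377375.75 / 52785 = 556.5478... → 556.55.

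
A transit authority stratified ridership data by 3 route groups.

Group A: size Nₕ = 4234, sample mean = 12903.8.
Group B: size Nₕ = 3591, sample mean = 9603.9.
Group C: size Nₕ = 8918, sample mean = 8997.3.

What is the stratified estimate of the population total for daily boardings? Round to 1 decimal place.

169360215.5

A: 4234·12903.8 = 54634689.2
B: 3591·9603.9 = 34487604.9
C: 8918·8997.3 = 80237921.4
τ̂ = Σ Nₕx̄ₕ = 169360215.5.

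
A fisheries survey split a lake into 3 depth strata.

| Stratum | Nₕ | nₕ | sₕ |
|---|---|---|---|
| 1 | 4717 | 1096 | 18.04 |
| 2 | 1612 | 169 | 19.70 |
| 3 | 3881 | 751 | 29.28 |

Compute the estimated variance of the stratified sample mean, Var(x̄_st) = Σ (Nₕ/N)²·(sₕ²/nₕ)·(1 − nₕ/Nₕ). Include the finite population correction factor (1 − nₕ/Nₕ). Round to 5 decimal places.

0.23292

N = 10210. Term for each stratum: Wₕ²sₕ²/nₕ·(1−nₕ/Nₕ).
Var(x̄_st) = 0.04865253 + 0.05124195 + 0.13302667 = 0.23292114 → 0.23292.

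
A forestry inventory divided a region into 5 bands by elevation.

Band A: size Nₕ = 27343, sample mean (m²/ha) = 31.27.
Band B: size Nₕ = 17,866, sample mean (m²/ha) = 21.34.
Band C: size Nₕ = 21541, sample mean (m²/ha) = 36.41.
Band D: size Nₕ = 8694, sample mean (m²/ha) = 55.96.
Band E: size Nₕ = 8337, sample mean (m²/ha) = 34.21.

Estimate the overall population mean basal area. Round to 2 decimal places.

33.33

x̄_st = (Σ Nₕx̄ₕ) / (Σ Nₕ) = (27343·31.27 + 17866·21.34 + 21541·36.41 + 8694·55.96 + 8337·34.21) / 83781
= 2792308.87 / 83781 = 33.3287... → 33.33.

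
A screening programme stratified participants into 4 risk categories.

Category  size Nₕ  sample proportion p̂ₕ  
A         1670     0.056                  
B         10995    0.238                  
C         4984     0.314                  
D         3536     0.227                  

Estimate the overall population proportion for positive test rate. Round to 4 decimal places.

Wₕ = Nₕ/N with N = 21185: 0.0788, 0.5190, 0.2353, 0.1669.
p̂_st = 0.0788·0.056 + 0.5190·0.238 + 0.2353·0.314 + 0.1669·0.227 ≈ 0.239697... → 0.2397.

0.2397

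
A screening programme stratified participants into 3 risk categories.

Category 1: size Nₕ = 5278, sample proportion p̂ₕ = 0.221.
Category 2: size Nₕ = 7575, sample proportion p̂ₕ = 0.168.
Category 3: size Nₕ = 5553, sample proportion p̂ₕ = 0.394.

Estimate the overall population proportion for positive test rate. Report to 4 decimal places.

0.2514

N = 5278 + 7575 + 5553 = 18406.
Overall proportion = Σ (Nₕ/N)·p̂ₕ.
Σ Nₕp̂ₕ = 1166.438 + 1272.6 + 2187.882 = 4626.92.
4626.92 / 18406 = 0.251381... → 0.2514.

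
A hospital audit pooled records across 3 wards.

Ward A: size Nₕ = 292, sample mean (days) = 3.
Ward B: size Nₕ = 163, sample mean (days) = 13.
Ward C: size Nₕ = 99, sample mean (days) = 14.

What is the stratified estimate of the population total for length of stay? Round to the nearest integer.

A: 292·3 = 876
B: 163·13 = 2119
C: 99·14 = 1386
τ̂ = Σ Nₕx̄ₕ = 4381.

4381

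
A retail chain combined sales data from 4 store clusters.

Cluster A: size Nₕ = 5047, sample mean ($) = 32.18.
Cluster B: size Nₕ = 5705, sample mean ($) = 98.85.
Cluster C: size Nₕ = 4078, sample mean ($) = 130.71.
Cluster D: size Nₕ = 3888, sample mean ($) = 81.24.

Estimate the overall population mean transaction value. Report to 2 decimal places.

84.16

N = 5047 + 5705 + 4078 + 3888 = 18718.
The stratified mean weights each stratum mean by its population share Nₕ/N.
Σ Nₕx̄ₕ = 5047·32.18 + 5705·98.85 + 4078·130.71 + 3888·81.24 = 162412.46 + 563939.25 + 533035.38 + 315861.12 = 1575248.21.
Divide by N: 1575248.21 / 18718 = 84.1569... → 84.16.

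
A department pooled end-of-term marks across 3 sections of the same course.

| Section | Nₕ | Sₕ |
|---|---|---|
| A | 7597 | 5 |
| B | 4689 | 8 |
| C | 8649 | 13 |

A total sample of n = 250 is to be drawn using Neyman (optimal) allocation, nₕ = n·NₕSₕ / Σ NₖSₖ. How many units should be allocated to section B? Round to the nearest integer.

50

Σ NₕSₕ = 7597·5 + 4689·8 + 8649·13 = 187934.
Share for B: 37512/187934 = 0.19960.
n_B = 250 × 0.19960 = 49.900... → 50.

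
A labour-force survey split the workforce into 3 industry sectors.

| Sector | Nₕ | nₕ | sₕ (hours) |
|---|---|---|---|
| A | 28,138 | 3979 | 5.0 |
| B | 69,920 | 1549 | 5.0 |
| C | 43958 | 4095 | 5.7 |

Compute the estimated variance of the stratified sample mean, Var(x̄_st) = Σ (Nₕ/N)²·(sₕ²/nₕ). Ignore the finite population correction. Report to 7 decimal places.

0.0049190

N = 142016. Term for each stratum: Wₕ²sₕ²/nₕ.
Var(x̄_st) = 0.0002466482 + 0.0039121624 + 0.0007601462 = 0.0049189568 → 0.0049190.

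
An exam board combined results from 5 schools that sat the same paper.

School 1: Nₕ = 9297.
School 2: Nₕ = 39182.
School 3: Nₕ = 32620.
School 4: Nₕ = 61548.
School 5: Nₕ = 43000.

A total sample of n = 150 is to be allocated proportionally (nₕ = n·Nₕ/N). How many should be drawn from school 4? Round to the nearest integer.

50

N = 9297 + 39182 + 32620 + 61548 + 43000 = 185647.
n_4 = 150·61548/185647 = 49.730... → 50.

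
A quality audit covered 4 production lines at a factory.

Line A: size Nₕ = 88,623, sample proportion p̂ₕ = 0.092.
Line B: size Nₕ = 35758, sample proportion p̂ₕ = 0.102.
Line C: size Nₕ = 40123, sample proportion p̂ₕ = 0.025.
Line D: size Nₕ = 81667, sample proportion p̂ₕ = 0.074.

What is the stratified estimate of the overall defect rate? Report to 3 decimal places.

0.077

N = 88623 + 35758 + 40123 + 81667 = 246171.
Overall proportion = Σ (Nₕ/N)·p̂ₕ.
Σ Nₕp̂ₕ = 8153.316 + 3647.316 + 1003.075 + 6043.358 = 18847.065.
18847.065 / 246171 = 0.07656... → 0.077.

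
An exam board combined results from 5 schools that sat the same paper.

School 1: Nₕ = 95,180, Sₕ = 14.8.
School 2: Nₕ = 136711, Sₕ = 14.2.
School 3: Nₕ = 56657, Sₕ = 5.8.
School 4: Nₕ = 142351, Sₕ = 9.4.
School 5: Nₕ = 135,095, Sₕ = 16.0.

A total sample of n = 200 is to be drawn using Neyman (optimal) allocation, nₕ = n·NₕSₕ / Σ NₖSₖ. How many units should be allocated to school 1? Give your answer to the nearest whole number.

39

1: NₕSₕ = 95180·14.8 = 1408664
2: NₕSₕ = 136711·14.2 = 1941296.2
3: NₕSₕ = 56657·5.8 = 328610.6
4: NₕSₕ = 142351·9.4 = 1338099.4
5: NₕSₕ = 135095·16.0 = 2161520
Σ NₕSₕ = 7178190.2.
n_1 = 200·1408664/7178190.2 = 39.248... → 39.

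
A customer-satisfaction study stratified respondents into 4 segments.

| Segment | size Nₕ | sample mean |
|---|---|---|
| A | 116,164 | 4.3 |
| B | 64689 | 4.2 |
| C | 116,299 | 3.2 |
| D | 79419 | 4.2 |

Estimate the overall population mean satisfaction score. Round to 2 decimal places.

N = 116164 + 64689 + 116299 + 79419 = 376571.
The stratified mean weights each stratum mean by its population share Nₕ/N.
Σ Nₕx̄ₕ = 116164·4.3 + 64689·4.2 + 116299·3.2 + 79419·4.2 = 499505.2 + 271693.8 + 372156.8 + 333559.8 = 1476915.6.
Divide by N: 1476915.6 / 376571 = 3.9220... → 3.92.

3.92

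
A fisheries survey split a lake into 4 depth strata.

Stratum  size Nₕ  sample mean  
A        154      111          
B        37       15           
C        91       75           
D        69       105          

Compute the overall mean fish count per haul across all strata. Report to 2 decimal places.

90.37

N = 154 + 37 + 91 + 69 = 351.
Overall mean = Σ (Nₕ/N)·x̄ₕ — weight by population share, not a simple average.
Σ Nₕx̄ₕ = 154·111 + 37·15 + 91·75 + 69·105 = 17094 + 555 + 6825 + 7245 = 31719.
Divide by N: 31719 / 351 = 90.3675... → 90.37.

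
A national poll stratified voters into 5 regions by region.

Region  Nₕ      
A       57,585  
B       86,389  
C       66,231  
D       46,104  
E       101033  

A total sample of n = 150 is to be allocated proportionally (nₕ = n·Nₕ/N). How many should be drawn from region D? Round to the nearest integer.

N = 57585 + 86389 + 66231 + 46104 + 101033 = 357342.
n_D = 150·46104/357342 = 19.353... → 19.

19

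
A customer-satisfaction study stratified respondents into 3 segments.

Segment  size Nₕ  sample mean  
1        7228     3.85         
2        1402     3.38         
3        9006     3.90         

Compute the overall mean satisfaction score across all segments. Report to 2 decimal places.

N = 7228 + 1402 + 9006 = 17636.
The stratified mean weights each stratum mean by its population share Nₕ/N.
Σ Nₕx̄ₕ = 7228·3.85 + 1402·3.38 + 9006·3.90 = 27827.8 + 4738.76 + 35123.4 = 67689.96.
Divide by N: 67689.96 / 17636 = 3.8382... → 3.84.

3.84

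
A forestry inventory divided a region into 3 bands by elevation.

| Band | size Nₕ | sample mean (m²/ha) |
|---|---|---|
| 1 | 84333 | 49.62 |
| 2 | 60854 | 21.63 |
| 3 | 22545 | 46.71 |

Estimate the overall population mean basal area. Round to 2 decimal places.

39.07

N = 84333 + 60854 + 22545 = 167732.
The stratified mean weights each stratum mean by its population share Nₕ/N.
Σ Nₕx̄ₕ = 84333·49.62 + 60854·21.63 + 22545·46.71 = 4184603.46 + 1316272.02 + 1053076.95 = 6553952.43.
Divide by N: 6553952.43 / 167732 = 39.0740... → 39.07.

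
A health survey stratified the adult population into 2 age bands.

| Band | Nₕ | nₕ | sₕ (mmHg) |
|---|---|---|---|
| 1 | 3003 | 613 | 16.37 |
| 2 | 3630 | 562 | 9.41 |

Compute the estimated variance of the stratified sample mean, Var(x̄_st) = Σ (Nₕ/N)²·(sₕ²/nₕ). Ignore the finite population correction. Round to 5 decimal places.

N = 6633; Wₕ = Nₕ/N.
band 1: (3003/6633)²·16.37²/613 = 0.08960403
band 2: (3630/6633)²·9.41²/562 = 0.04718850
Sum = 0.13679253 → 0.13679.

0.13679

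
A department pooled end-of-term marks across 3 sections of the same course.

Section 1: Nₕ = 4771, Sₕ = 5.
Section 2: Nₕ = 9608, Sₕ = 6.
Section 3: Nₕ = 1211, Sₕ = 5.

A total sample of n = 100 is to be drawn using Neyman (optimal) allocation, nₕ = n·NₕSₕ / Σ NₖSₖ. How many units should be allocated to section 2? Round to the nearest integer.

Σ NₕSₕ = 4771·5 + 9608·6 + 1211·5 = 87558.
Share for 2: 57648/87558 = 0.65840.
n_2 = 100 × 0.65840 = 65.840... → 66.

66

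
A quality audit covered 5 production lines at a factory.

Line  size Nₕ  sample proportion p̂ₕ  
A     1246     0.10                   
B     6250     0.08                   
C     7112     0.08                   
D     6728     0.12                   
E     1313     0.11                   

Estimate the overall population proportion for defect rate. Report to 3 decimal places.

Wₕ = Nₕ/N with N = 22649: 0.0550, 0.2760, 0.3140, 0.2971, 0.0580.
p̂_st = 0.0550·0.10 + 0.2760·0.08 + 0.3140·0.08 + 0.2971·0.12 + 0.0580·0.11 ≈ 0.09472... → 0.095.

0.095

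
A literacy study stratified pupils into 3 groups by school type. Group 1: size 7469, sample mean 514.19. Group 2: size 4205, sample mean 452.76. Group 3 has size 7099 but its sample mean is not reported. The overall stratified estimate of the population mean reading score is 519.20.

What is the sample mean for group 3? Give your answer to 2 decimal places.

N = 7469 + 4205 + 7099 = 18773.
Overall total = μ·N = 519.20·18773 = 9746941.6.
Subtract the known strata: 7469·514.19 + 4205·452.76 = 5744340.91.
Remaining total for group 3: 9746941.6 − 5744340.91 = 4002600.69.
Divide by its size: 4002600.69 / 7099 = 563.8260... → 563.83.

563.83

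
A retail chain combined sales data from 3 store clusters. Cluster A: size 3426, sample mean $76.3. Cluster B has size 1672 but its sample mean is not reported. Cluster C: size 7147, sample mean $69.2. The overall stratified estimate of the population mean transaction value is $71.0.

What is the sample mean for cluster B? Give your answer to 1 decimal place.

Σ Nₕx̄ₕ = N·μ, so 1672·x̄_B = 12245·71.0 − (3426·76.3 + 7147·69.2).
= 869395 − 755976.2 = 113418.8.
x̄_B = 113418.8 / 1672 = 67.834... → 67.8.

67.8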